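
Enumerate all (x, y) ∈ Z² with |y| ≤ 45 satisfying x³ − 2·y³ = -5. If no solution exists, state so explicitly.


The equation is x³ - 2y³ = -5. For fixed y, x³ = 2·y³ − 5, so a solution requires the RHS to be a perfect cube.
Strategy: iterate y from -45 to 45, compute RHS = 2·y³ − 5, and check whether it is a (positive or negative) perfect cube.
Check small values of y:
  y = 0: RHS = -5 is not a perfect cube.
  y = 1: RHS = -3 is not a perfect cube.
  y = -1: RHS = -7 is not a perfect cube.
  y = 2: RHS = 11 is not a perfect cube.
  y = -2: RHS = -21 is not a perfect cube.
  y = 3: RHS = 49 is not a perfect cube.
  y = -3: RHS = -59 is not a perfect cube.
Continuing the search up to |y| = 45 finds no solutions either.
No (x, y) in the scanned range satisfies the equation.

No integer solutions with |y| ≤ 45.


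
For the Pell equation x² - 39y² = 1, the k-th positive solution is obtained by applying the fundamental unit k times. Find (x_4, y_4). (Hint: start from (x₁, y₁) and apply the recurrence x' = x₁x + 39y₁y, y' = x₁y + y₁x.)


Step 1: Find the fundamental solution (x₁, y₁) of x² - 39y² = 1.
  Expand √39 as a continued fraction. a₀ = ⌊√39⌋ = 6; iterate m_{k+1} = d_k·a_k − m_k, d_{k+1} = (39 − m_{k+1}²)/d_k, a_{k+1} = ⌊(a₀ + m_{k+1})/d_{k+1}⌋ (starting m₀ = 0, d₀ = 1), with convergents p_k = a_k·p_{k-1} + p_{k-2}, q_k = a_k·q_{k-1} + q_{k-2} (p₋₁ = 1, q₋₁ = 0):
  k = 0: a₀ = 6; p₀/q₀ = 6/1; p₀² − 39·q₀² = 36 − 39 = -3.
  k = 1: m = 6, d = 3, a = ⌊(6 + 6)/3⌋ = 4; p/q = (4·6 + 1)/(4·1 + 0) = 25/4; p² − 39·q² = 625 − 624 = 1.
  The first convergent with p² − 39·q² = 1 gives the fundamental solution (x₁, y₁) = (25, 4).
Step 2: Apply the recurrence (x_{n+1}, y_{n+1}) = (x₁x_n + 39y₁y_n, x₁y_n + y₁x_n) repeatedly.
  From (x_1, y_1) = (25, 4): x_2 = 25·25 + 39·4·4 = 1249; y_2 = 25·4 + 4·25 = 200.
  From (x_2, y_2) = (1249, 200): x_3 = 25·1249 + 39·4·200 = 62425; y_3 = 25·200 + 4·1249 = 9996.
  From (x_3, y_3) = (62425, 9996): x_4 = 25·62425 + 39·4·9996 = 3120001; y_4 = 25·9996 + 4·62425 = 499600.
Step 3: Verify x_4² - 39·y_4² = 9734406240001 - 9734406240000 = 1 (should be 1). ✓

(x_1, y_1) = (25, 4); (x_4, y_4) = (3120001, 499600).


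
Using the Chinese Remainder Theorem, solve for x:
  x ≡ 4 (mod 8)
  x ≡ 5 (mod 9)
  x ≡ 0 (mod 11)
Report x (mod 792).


Moduli 8, 9, 11 are pairwise coprime; by CRT there is a unique solution modulo M = 8 · 9 · 11 = 792.
Solve pairwise, accumulating the modulus:
  Start with x ≡ 4 (mod 8).
  Combine with x ≡ 5 (mod 9): since gcd(8, 9) = 1, we get a unique residue mod 72.
    Write x = 4 + 8·t and substitute into x ≡ 5 (mod 9): 8·t ≡ 5 − 4 = 1 (mod 9).
    The inverse of 8 mod 9 is 8 (since 8·8 = 64 = 7·9 + 1), so t ≡ 8·1 = 8 ≡ 8 (mod 9).
    Then x = 4 + 8·8 = 68, valid modulo lcm(8, 9) = 72: x ≡ 68 (mod 72).
  Combine with x ≡ 0 (mod 11): since gcd(72, 11) = 1, we get a unique residue mod 792.
    Write x = 68 + 72·t and substitute into x ≡ 0 (mod 11): 72·t ≡ 0 − 68 = -68 (mod 11).
    Reduce coefficients mod 11: 6·t ≡ 9 (mod 11).
    The inverse of 6 mod 11 is 2 (since 6·2 = 12 = 1·11 + 1), so t ≡ 2·9 = 18 ≡ 7 (mod 11).
    Then x = 68 + 72·7 = 572, valid modulo lcm(72, 11) = 792: x ≡ 572 (mod 792).
Verify: 572 mod 8 = 4 ✓, 572 mod 9 = 5 ✓, 572 mod 11 = 0 ✓.

x ≡ 572 (mod 792).


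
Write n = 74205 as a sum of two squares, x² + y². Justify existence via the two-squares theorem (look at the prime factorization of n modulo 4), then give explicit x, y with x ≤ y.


Step 1: Factor n = 74205 = 3^2 · 5 · 17 · 97.
Step 2: Check the mod-4 condition on each prime factor: 3 ≡ 3 (mod 4), exponent 2 (must be even); 5 ≡ 1 (mod 4), exponent 1; 17 ≡ 1 (mod 4), exponent 1; 97 ≡ 1 (mod 4), exponent 1.
All primes ≡ 3 (mod 4) appear to even exponent (or don't appear), so by the two-squares theorem n IS expressible as a sum of two squares.
Step 3: Build a representation. Group n = k² · m with k = 3 and m = 5 · 17 · 97 = 8245 (a product of primes ≡ 1 (mod 4)); a representation of m scales to one of n via (k·x)² + (k·y)² = k²(x² + y²). Each prime p ≡ 1 (mod 4) is itself a sum of two squares; find a² by testing p − a² for a perfect square:
  5: 5 − 1² = 4 = 2² ⇒ 5 = 1² + 2².
  17: 17 − 1² = 16 = 4² ⇒ 17 = 1² + 4².
  97: 97 − 1² = 96, 97 − 2² = 93, 97 − 3² = 88, 97 − 4² = 81 = 9² ⇒ 97 = 4² + 9².
  Combine using the Brahmagupta–Fibonacci identity (a² + b²)(c² + d²) = (ac − bd)² + (ad + bc)² = (ac + bd)² + (ad − bc)²:
  5 · 17 = 85: from (1² + 2²)(1² + 4²), take (1·1 − 2·4, 1·4 + 2·1) = (1 − 8, 4 + 2) = (-7, 6); dropping signs (only squares matter) gives (7, 6); check 7² + 6² = 49 + 36 = 85 ✓.
  85 · 97 = 8245: from (7² + 6²)(4² + 9²), take (7·4 − 6·9, 7·9 + 6·4) = (28 − 54, 63 + 24) = (-26, 87); dropping signs (only squares matter) gives (26, 87); check 26² + 87² = 676 + 7569 = 8245 ✓.
  Scale by k = 3: (3·26, 3·87) = (78, 261).
Step 4: Order so x ≤ y and verify: 78² + 261² = 6084 + 68121 = 74205 = n. ✓

n = 74205 = 78² + 261² (one valid representation with x ≤ y).


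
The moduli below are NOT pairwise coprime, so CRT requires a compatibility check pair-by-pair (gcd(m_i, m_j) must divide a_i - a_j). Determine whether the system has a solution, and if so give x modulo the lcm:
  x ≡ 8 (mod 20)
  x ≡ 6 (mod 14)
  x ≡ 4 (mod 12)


Moduli 20, 14, 12 are not pairwise coprime, so CRT works modulo lcm(m_i) when all pairwise compatibility conditions hold.
Pairwise compatibility: gcd(m_i, m_j) must divide a_i - a_j for every pair.
Merge one congruence at a time:
  Start: x ≡ 8 (mod 20).
  Combine with x ≡ 6 (mod 14): gcd(20, 14) = 2; 6 - 8 = -2, which IS divisible by 2, so compatible.
    Write x = 8 + 20·t and substitute into x ≡ 6 (mod 14): 20·t ≡ 6 − 8 = -2 (mod 14).
    Divide the congruence (and modulus) by g = 2: 10·t ≡ -1 (mod 7).
    Reduce coefficients mod 7: 3·t ≡ 6 (mod 7).
    The inverse of 3 mod 7 is 5 (since 3·5 = 15 = 2·7 + 1), so t ≡ 5·6 = 30 ≡ 2 (mod 7).
    Then x = 8 + 20·2 = 48, valid modulo lcm(20, 14) = 140: x ≡ 48 (mod 140).
  Combine with x ≡ 4 (mod 12): gcd(140, 12) = 4; 4 - 48 = -44, which IS divisible by 4, so compatible.
    Write x = 48 + 140·t and substitute into x ≡ 4 (mod 12): 140·t ≡ 4 − 48 = -44 (mod 12).
    Divide the congruence (and modulus) by g = 4: 35·t ≡ -11 (mod 3).
    Reduce coefficients mod 3: 2·t ≡ 1 (mod 3).
    The inverse of 2 mod 3 is 2 (since 2·2 = 4 = 1·3 + 1), so t ≡ 2·1 = 2 ≡ 2 (mod 3).
    Then x = 48 + 140·2 = 328, valid modulo lcm(140, 12) = 420: x ≡ 328 (mod 420).
Verify: 328 mod 20 = 8, 328 mod 14 = 6, 328 mod 12 = 4.

x ≡ 328 (mod 420).


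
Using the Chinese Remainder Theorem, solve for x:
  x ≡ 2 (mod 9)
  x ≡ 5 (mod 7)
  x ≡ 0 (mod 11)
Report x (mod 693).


Moduli 9, 7, 11 are pairwise coprime; by CRT there is a unique solution modulo M = 9 · 7 · 11 = 693.
Solve pairwise, accumulating the modulus:
  Start with x ≡ 2 (mod 9).
  Combine with x ≡ 5 (mod 7): since gcd(9, 7) = 1, we get a unique residue mod 63.
    Write x = 2 + 9·t and substitute into x ≡ 5 (mod 7): 9·t ≡ 5 − 2 = 3 (mod 7).
    Reduce coefficients mod 7: 2·t ≡ 3 (mod 7).
    The inverse of 2 mod 7 is 4 (since 2·4 = 8 = 1·7 + 1), so t ≡ 4·3 = 12 ≡ 5 (mod 7).
    Then x = 2 + 9·5 = 47, valid modulo lcm(9, 7) = 63: x ≡ 47 (mod 63).
  Combine with x ≡ 0 (mod 11): since gcd(63, 11) = 1, we get a unique residue mod 693.
    Write x = 47 + 63·t and substitute into x ≡ 0 (mod 11): 63·t ≡ 0 − 47 = -47 (mod 11).
    Reduce coefficients mod 11: 8·t ≡ 8 (mod 11).
    The inverse of 8 mod 11 is 7 (since 8·7 = 56 = 5·11 + 1), so t ≡ 7·8 = 56 ≡ 1 (mod 11).
    Then x = 47 + 63·1 = 110, valid modulo lcm(63, 11) = 693: x ≡ 110 (mod 693).
Verify: 110 mod 9 = 2 ✓, 110 mod 7 = 5 ✓, 110 mod 11 = 0 ✓.

x ≡ 110 (mod 693).


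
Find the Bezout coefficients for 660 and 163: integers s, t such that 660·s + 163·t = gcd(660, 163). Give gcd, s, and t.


Euclidean algorithm on (660, 163) — divide until remainder is 0:
  660 = 4 · 163 + 8
  163 = 20 · 8 + 3
  8 = 2 · 3 + 2
  3 = 1 · 2 + 1
  2 = 2 · 1 + 0
gcd(660, 163) = 1.
Track Bezout coefficients alongside the remainders: start with r₀ = 660 = a·1 + b·0 (s = 1, t = 0) and r₁ = 163 = a·0 + b·1 (s = 0, t = 1); each new remainder r_{k+1} = r_{k-1} − q_k·r_k inherits s_{k+1} = s_{k-1} − q_k·s_k, t_{k+1} = t_{k-1} − q_k·t_k, so r_k = a·s_k + b·t_k at every step:
  q = 4: r = 8, s = 1 − 4·0 = 1, t = 0 − 4·1 = -4  (check: 660·1 + 163·(-4) = 8)
  q = 20: r = 3, s = 0 − 20·1 = -20, t = 1 − 20·(-4) = 81  (check: 660·(-20) + 163·81 = 3)
  q = 2: r = 2, s = 1 − 2·(-20) = 41, t = -4 − 2·81 = -166  (check: 660·41 + 163·(-166) = 2)
  q = 1: r = 1, s = -20 − 1·41 = -61, t = 81 − 1·(-166) = 247  (check: 660·(-61) + 163·247 = 1)
The row with r = 1 (the gcd) gives the Bezout coefficients s = -61, t = 247.
Result: 660 · (-61) + 163 · (247) = 1.

gcd(660, 163) = 1; s = -61, t = 247 (check: 660·(-61) + 163·247 = 1).


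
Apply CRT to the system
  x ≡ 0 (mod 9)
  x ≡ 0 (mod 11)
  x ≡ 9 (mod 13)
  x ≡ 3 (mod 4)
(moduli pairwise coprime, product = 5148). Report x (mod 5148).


Product of moduli M = 9 · 11 · 13 · 4 = 5148.
Merge one congruence at a time:
  Start: x ≡ 0 (mod 9).
  Combine with x ≡ 0 (mod 11); new modulus lcm = 99.
    Write x = 0 + 9·t and substitute into x ≡ 0 (mod 11): 9·t ≡ 0 − 0 = 0 (mod 11).
    The inverse of 9 mod 11 is 5 (since 9·5 = 45 = 4·11 + 1), so t ≡ 5·0 = 0 ≡ 0 (mod 11).
    Then x = 0 + 9·0 = 0, valid modulo lcm(9, 11) = 99: x ≡ 0 (mod 99).
  Combine with x ≡ 9 (mod 13); new modulus lcm = 1287.
    Write x = 0 + 99·t and substitute into x ≡ 9 (mod 13): 99·t ≡ 9 − 0 = 9 (mod 13).
    Reduce coefficients mod 13: 8·t ≡ 9 (mod 13).
    The inverse of 8 mod 13 is 5 (since 8·5 = 40 = 3·13 + 1), so t ≡ 5·9 = 45 ≡ 6 (mod 13).
    Then x = 0 + 99·6 = 594, valid modulo lcm(99, 13) = 1287: x ≡ 594 (mod 1287).
  Combine with x ≡ 3 (mod 4); new modulus lcm = 5148.
    Write x = 594 + 1287·t and substitute into x ≡ 3 (mod 4): 1287·t ≡ 3 − 594 = -591 (mod 4).
    Reduce coefficients mod 4: 3·t ≡ 1 (mod 4).
    The inverse of 3 mod 4 is 3 (since 3·3 = 9 = 2·4 + 1), so t ≡ 3·1 = 3 ≡ 3 (mod 4).
    Then x = 594 + 1287·3 = 4455, valid modulo lcm(1287, 4) = 5148: x ≡ 4455 (mod 5148).
Verify against each original: 4455 mod 9 = 0, 4455 mod 11 = 0, 4455 mod 13 = 9, 4455 mod 4 = 3.

x ≡ 4455 (mod 5148).


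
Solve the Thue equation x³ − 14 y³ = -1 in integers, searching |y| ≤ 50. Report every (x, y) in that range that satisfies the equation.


The equation is x³ - 14y³ = -1. For fixed y, x³ = 14·y³ − 1, so a solution requires the RHS to be a perfect cube.
Strategy: iterate y from -50 to 50, compute RHS = 14·y³ − 1, and check whether it is a (positive or negative) perfect cube.
Check small values of y:
  y = 0: RHS = -1 = (-1)³ ⇒ x = -1 works.
  y = 1: RHS = 13 is not a perfect cube.
  y = -1: RHS = -15 is not a perfect cube.
  y = 2: RHS = 111 is not a perfect cube.
  y = -2: RHS = -113 is not a perfect cube.
  y = 3: RHS = 377 is not a perfect cube.
  y = -3: RHS = -379 is not a perfect cube.
Continuing the search up to |y| = 50 finds no further solutions beyond those listed.
Collected solutions: (-1, 0).

Solutions (with |y| ≤ 50): (-1, 0).


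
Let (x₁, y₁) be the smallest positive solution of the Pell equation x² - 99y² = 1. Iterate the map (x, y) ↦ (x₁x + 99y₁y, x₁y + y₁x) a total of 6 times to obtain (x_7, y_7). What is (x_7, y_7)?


Step 1: Find the fundamental solution (x₁, y₁) of x² - 99y² = 1.
  Expand √99 as a continued fraction. a₀ = ⌊√99⌋ = 9; iterate m_{k+1} = d_k·a_k − m_k, d_{k+1} = (99 − m_{k+1}²)/d_k, a_{k+1} = ⌊(a₀ + m_{k+1})/d_{k+1}⌋ (starting m₀ = 0, d₀ = 1), with convergents p_k = a_k·p_{k-1} + p_{k-2}, q_k = a_k·q_{k-1} + q_{k-2} (p₋₁ = 1, q₋₁ = 0):
  k = 0: a₀ = 9; p₀/q₀ = 9/1; p₀² − 99·q₀² = 81 − 99 = -18.
  k = 1: m = 9, d = 18, a = ⌊(9 + 9)/18⌋ = 1; p/q = (1·9 + 1)/(1·1 + 0) = 10/1; p² − 99·q² = 100 − 99 = 1.
  The first convergent with p² − 99·q² = 1 gives the fundamental solution (x₁, y₁) = (10, 1).
Step 2: Apply the recurrence (x_{n+1}, y_{n+1}) = (x₁x_n + 99y₁y_n, x₁y_n + y₁x_n) repeatedly.
  From (x_1, y_1) = (10, 1): x_2 = 10·10 + 99·1·1 = 199; y_2 = 10·1 + 1·10 = 20.
  From (x_2, y_2) = (199, 20): x_3 = 10·199 + 99·1·20 = 3970; y_3 = 10·20 + 1·199 = 399.
  From (x_3, y_3) = (3970, 399): x_4 = 10·3970 + 99·1·399 = 79201; y_4 = 10·399 + 1·3970 = 7960.
  From (x_4, y_4) = (79201, 7960): x_5 = 10·79201 + 99·1·7960 = 1580050; y_5 = 10·7960 + 1·79201 = 158801.
  From (x_5, y_5) = (1580050, 158801): x_6 = 10·1580050 + 99·1·158801 = 31521799; y_6 = 10·158801 + 1·1580050 = 3168060.
  From (x_6, y_6) = (31521799, 3168060): x_7 = 10·31521799 + 99·1·3168060 = 628855930; y_7 = 10·3168060 + 1·31521799 = 63202399.
Step 3: Verify x_7² - 99·y_7² = 395459780696164900 - 395459780696164899 = 1 (should be 1). ✓

(x_1, y_1) = (10, 1); (x_7, y_7) = (628855930, 63202399).


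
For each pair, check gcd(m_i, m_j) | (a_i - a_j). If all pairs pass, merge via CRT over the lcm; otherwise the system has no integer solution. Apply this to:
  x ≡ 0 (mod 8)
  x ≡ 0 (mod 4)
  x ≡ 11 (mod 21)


Moduli 8, 4, 21 are not pairwise coprime, so CRT works modulo lcm(m_i) when all pairwise compatibility conditions hold.
Pairwise compatibility: gcd(m_i, m_j) must divide a_i - a_j for every pair.
Merge one congruence at a time:
  Start: x ≡ 0 (mod 8).
  Combine with x ≡ 0 (mod 4): gcd(8, 4) = 4; 0 - 0 = 0, which IS divisible by 4, so compatible.
    Write x = 0 + 8·t and substitute into x ≡ 0 (mod 4): 8·t ≡ 0 − 0 = 0 (mod 4).
    Divide the congruence (and modulus) by g = 4: 2·t ≡ 0 (mod 1).
    Modulo 1 every t works; take t = 0.
    Then x = 0 + 8·0 = 0, valid modulo lcm(8, 4) = 8: x ≡ 0 (mod 8).
  Combine with x ≡ 11 (mod 21): gcd(8, 21) = 1; 11 - 0 = 11, which IS divisible by 1, so compatible.
    Write x = 0 + 8·t and substitute into x ≡ 11 (mod 21): 8·t ≡ 11 − 0 = 11 (mod 21).
    The inverse of 8 mod 21 is 8 (since 8·8 = 64 = 3·21 + 1), so t ≡ 8·11 = 88 ≡ 4 (mod 21).
    Then x = 0 + 8·4 = 32, valid modulo lcm(8, 21) = 168: x ≡ 32 (mod 168).
Verify: 32 mod 8 = 0, 32 mod 4 = 0, 32 mod 21 = 11.

x ≡ 32 (mod 168).


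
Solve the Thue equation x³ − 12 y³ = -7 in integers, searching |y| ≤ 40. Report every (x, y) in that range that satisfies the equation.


The equation is x³ - 12y³ = -7. For fixed y, x³ = 12·y³ − 7, so a solution requires the RHS to be a perfect cube.
Strategy: iterate y from -40 to 40, compute RHS = 12·y³ − 7, and check whether it is a (positive or negative) perfect cube.
Check small values of y:
  y = 0: RHS = -7 is not a perfect cube.
  y = 1: RHS = 5 is not a perfect cube.
  y = -1: RHS = -19 is not a perfect cube.
  y = 2: RHS = 89 is not a perfect cube.
  y = -2: RHS = -103 is not a perfect cube.
  y = 3: RHS = 317 is not a perfect cube.
  y = -3: RHS = -331 is not a perfect cube.
Continuing the search up to |y| = 40 finds no solutions either.
No (x, y) in the scanned range satisfies the equation.

No integer solutions with |y| ≤ 40.


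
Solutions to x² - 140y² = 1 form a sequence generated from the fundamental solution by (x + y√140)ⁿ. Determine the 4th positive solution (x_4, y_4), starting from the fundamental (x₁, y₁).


Step 1: Find the fundamental solution (x₁, y₁) of x² - 140y² = 1.
  Expand √140 as a continued fraction. a₀ = ⌊√140⌋ = 11; iterate m_{k+1} = d_k·a_k − m_k, d_{k+1} = (140 − m_{k+1}²)/d_k, a_{k+1} = ⌊(a₀ + m_{k+1})/d_{k+1}⌋ (starting m₀ = 0, d₀ = 1), with convergents p_k = a_k·p_{k-1} + p_{k-2}, q_k = a_k·q_{k-1} + q_{k-2} (p₋₁ = 1, q₋₁ = 0):
  k = 0: a₀ = 11; p₀/q₀ = 11/1; p₀² − 140·q₀² = 121 − 140 = -19.
  k = 1: m = 11, d = 19, a = ⌊(11 + 11)/19⌋ = 1; p/q = (1·11 + 1)/(1·1 + 0) = 12/1; p² − 140·q² = 144 − 140 = 4.
  k = 2: m = 8, d = 4, a = ⌊(11 + 8)/4⌋ = 4; p/q = (4·12 + 11)/(4·1 + 1) = 59/5; p² − 140·q² = 3481 − 3500 = -19.
  k = 3: m = 8, d = 19, a = ⌊(11 + 8)/19⌋ = 1; p/q = (1·59 + 12)/(1·5 + 1) = 71/6; p² − 140·q² = 5041 − 5040 = 1.
  The first convergent with p² − 140·q² = 1 gives the fundamental solution (x₁, y₁) = (71, 6).
Step 2: Apply the recurrence (x_{n+1}, y_{n+1}) = (x₁x_n + 140y₁y_n, x₁y_n + y₁x_n) repeatedly.
  From (x_1, y_1) = (71, 6): x_2 = 71·71 + 140·6·6 = 10081; y_2 = 71·6 + 6·71 = 852.
  From (x_2, y_2) = (10081, 852): x_3 = 71·10081 + 140·6·852 = 1431431; y_3 = 71·852 + 6·10081 = 120978.
  From (x_3, y_3) = (1431431, 120978): x_4 = 71·1431431 + 140·6·120978 = 203253121; y_4 = 71·120978 + 6·1431431 = 17178024.
Step 3: Verify x_4² - 140·y_4² = 41311831196240641 - 41311831196240640 = 1 (should be 1). ✓

(x_1, y_1) = (71, 6); (x_4, y_4) = (203253121, 17178024).


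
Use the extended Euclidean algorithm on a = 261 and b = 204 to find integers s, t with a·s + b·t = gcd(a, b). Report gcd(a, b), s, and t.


Euclidean algorithm on (261, 204) — divide until remainder is 0:
  261 = 1 · 204 + 57
  204 = 3 · 57 + 33
  57 = 1 · 33 + 24
  33 = 1 · 24 + 9
  24 = 2 · 9 + 6
  9 = 1 · 6 + 3
  6 = 2 · 3 + 0
gcd(261, 204) = 3.
Track Bezout coefficients alongside the remainders: start with r₀ = 261 = a·1 + b·0 (s = 1, t = 0) and r₁ = 204 = a·0 + b·1 (s = 0, t = 1); each new remainder r_{k+1} = r_{k-1} − q_k·r_k inherits s_{k+1} = s_{k-1} − q_k·s_k, t_{k+1} = t_{k-1} − q_k·t_k, so r_k = a·s_k + b·t_k at every step:
  q = 1: r = 57, s = 1 − 1·0 = 1, t = 0 − 1·1 = -1  (check: 261·1 + 204·(-1) = 57)
  q = 3: r = 33, s = 0 − 3·1 = -3, t = 1 − 3·(-1) = 4  (check: 261·(-3) + 204·4 = 33)
  q = 1: r = 24, s = 1 − 1·(-3) = 4, t = -1 − 1·4 = -5  (check: 261·4 + 204·(-5) = 24)
  q = 1: r = 9, s = -3 − 1·4 = -7, t = 4 − 1·(-5) = 9  (check: 261·(-7) + 204·9 = 9)
  q = 2: r = 6, s = 4 − 2·(-7) = 18, t = -5 − 2·9 = -23  (check: 261·18 + 204·(-23) = 6)
  q = 1: r = 3, s = -7 − 1·18 = -25, t = 9 − 1·(-23) = 32  (check: 261·(-25) + 204·32 = 3)
The row with r = 3 (the gcd) gives the Bezout coefficients s = -25, t = 32.
Result: 261 · (-25) + 204 · (32) = 3.

gcd(261, 204) = 3; s = -25, t = 32 (check: 261·(-25) + 204·32 = 3).


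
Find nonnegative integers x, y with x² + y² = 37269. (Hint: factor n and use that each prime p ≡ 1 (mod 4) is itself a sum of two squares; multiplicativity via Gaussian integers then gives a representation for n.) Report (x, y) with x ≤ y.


Step 1: Factor n = 37269 = 3^2 · 41 · 101.
Step 2: Check the mod-4 condition on each prime factor: 3 ≡ 3 (mod 4), exponent 2 (must be even); 41 ≡ 1 (mod 4), exponent 1; 101 ≡ 1 (mod 4), exponent 1.
All primes ≡ 3 (mod 4) appear to even exponent (or don't appear), so by the two-squares theorem n IS expressible as a sum of two squares.
Step 3: Build a representation. Group n = k² · m with k = 3 and m = 41 · 101 = 4141 (a product of primes ≡ 1 (mod 4)); a representation of m scales to one of n via (k·x)² + (k·y)² = k²(x² + y²). Each prime p ≡ 1 (mod 4) is itself a sum of two squares; find a² by testing p − a² for a perfect square:
  41: 41 − 1² = 40, 41 − 2² = 37, 41 − 3² = 32, 41 − 4² = 25 = 5² ⇒ 41 = 4² + 5².
  101: 101 − 1² = 100 = 10² ⇒ 101 = 1² + 10².
  Combine using the Brahmagupta–Fibonacci identity (a² + b²)(c² + d²) = (ac − bd)² + (ad + bc)² = (ac + bd)² + (ad − bc)²:
  41 · 101 = 4141: from (4² + 5²)(1² + 10²), take (4·1 − 5·10, 4·10 + 5·1) = (4 − 50, 40 + 5) = (-46, 45); dropping signs (only squares matter) gives (46, 45); check 46² + 45² = 2116 + 2025 = 4141 ✓.
  Scale by k = 3: (3·46, 3·45) = (138, 135).
Step 4: Order so x ≤ y and verify: 135² + 138² = 18225 + 19044 = 37269 = n. ✓

n = 37269 = 135² + 138² (one valid representation with x ≤ y).


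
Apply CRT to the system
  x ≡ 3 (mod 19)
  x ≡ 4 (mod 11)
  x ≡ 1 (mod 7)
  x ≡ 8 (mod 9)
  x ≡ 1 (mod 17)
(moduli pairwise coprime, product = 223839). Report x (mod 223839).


Product of moduli M = 19 · 11 · 7 · 9 · 17 = 223839.
Merge one congruence at a time:
  Start: x ≡ 3 (mod 19).
  Combine with x ≡ 4 (mod 11); new modulus lcm = 209.
    Write x = 3 + 19·t and substitute into x ≡ 4 (mod 11): 19·t ≡ 4 − 3 = 1 (mod 11).
    Reduce coefficients mod 11: 8·t ≡ 1 (mod 11).
    The inverse of 8 mod 11 is 7 (since 8·7 = 56 = 5·11 + 1), so t ≡ 7·1 = 7 ≡ 7 (mod 11).
    Then x = 3 + 19·7 = 136, valid modulo lcm(19, 11) = 209: x ≡ 136 (mod 209).
  Combine with x ≡ 1 (mod 7); new modulus lcm = 1463.
    Write x = 136 + 209·t and substitute into x ≡ 1 (mod 7): 209·t ≡ 1 − 136 = -135 (mod 7).
    Reduce coefficients mod 7: 6·t ≡ 5 (mod 7).
    The inverse of 6 mod 7 is 6 (since 6·6 = 36 = 5·7 + 1), so t ≡ 6·5 = 30 ≡ 2 (mod 7).
    Then x = 136 + 209·2 = 554, valid modulo lcm(209, 7) = 1463: x ≡ 554 (mod 1463).
  Combine with x ≡ 8 (mod 9); new modulus lcm = 13167.
    Write x = 554 + 1463·t and substitute into x ≡ 8 (mod 9): 1463·t ≡ 8 − 554 = -546 (mod 9).
    Reduce coefficients mod 9: 5·t ≡ 3 (mod 9).
    The inverse of 5 mod 9 is 2 (since 5·2 = 10 = 1·9 + 1), so t ≡ 2·3 = 6 ≡ 6 (mod 9).
    Then x = 554 + 1463·6 = 9332, valid modulo lcm(1463, 9) = 13167: x ≡ 9332 (mod 13167).
  Combine with x ≡ 1 (mod 17); new modulus lcm = 223839.
    Write x = 9332 + 13167·t and substitute into x ≡ 1 (mod 17): 13167·t ≡ 1 − 9332 = -9331 (mod 17).
    Reduce coefficients mod 17: 9·t ≡ 2 (mod 17).
    The inverse of 9 mod 17 is 2 (since 9·2 = 18 = 1·17 + 1), so t ≡ 2·2 = 4 ≡ 4 (mod 17).
    Then x = 9332 + 13167·4 = 62000, valid modulo lcm(13167, 17) = 223839: x ≡ 62000 (mod 223839).
Verify against each original: 62000 mod 19 = 3, 62000 mod 11 = 4, 62000 mod 7 = 1, 62000 mod 9 = 8, 62000 mod 17 = 1.

x ≡ 62000 (mod 223839).


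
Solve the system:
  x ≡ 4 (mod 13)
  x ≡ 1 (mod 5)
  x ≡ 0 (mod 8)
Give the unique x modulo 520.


Moduli 13, 5, 8 are pairwise coprime; by CRT there is a unique solution modulo M = 13 · 5 · 8 = 520.
Solve pairwise, accumulating the modulus:
  Start with x ≡ 4 (mod 13).
  Combine with x ≡ 1 (mod 5): since gcd(13, 5) = 1, we get a unique residue mod 65.
    Write x = 4 + 13·t and substitute into x ≡ 1 (mod 5): 13·t ≡ 1 − 4 = -3 (mod 5).
    Reduce coefficients mod 5: 3·t ≡ 2 (mod 5).
    The inverse of 3 mod 5 is 2 (since 3·2 = 6 = 1·5 + 1), so t ≡ 2·2 = 4 ≡ 4 (mod 5).
    Then x = 4 + 13·4 = 56, valid modulo lcm(13, 5) = 65: x ≡ 56 (mod 65).
  Combine with x ≡ 0 (mod 8): since gcd(65, 8) = 1, we get a unique residue mod 520.
    Write x = 56 + 65·t and substitute into x ≡ 0 (mod 8): 65·t ≡ 0 − 56 = -56 (mod 8).
    Reduce coefficients mod 8: 1·t ≡ 0 (mod 8).
    So t ≡ 0 (mod 8).
    Then x = 56 + 65·0 = 56, valid modulo lcm(65, 8) = 520: x ≡ 56 (mod 520).
Verify: 56 mod 13 = 4 ✓, 56 mod 5 = 1 ✓, 56 mod 8 = 0 ✓.

x ≡ 56 (mod 520).


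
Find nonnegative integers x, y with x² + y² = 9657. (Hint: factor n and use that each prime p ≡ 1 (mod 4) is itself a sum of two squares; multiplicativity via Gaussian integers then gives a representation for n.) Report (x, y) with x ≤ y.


Step 1: Factor n = 9657 = 3^2 · 29 · 37.
Step 2: Check the mod-4 condition on each prime factor: 3 ≡ 3 (mod 4), exponent 2 (must be even); 29 ≡ 1 (mod 4), exponent 1; 37 ≡ 1 (mod 4), exponent 1.
All primes ≡ 3 (mod 4) appear to even exponent (or don't appear), so by the two-squares theorem n IS expressible as a sum of two squares.
Step 3: Build a representation. Group n = k² · m with k = 3 and m = 29 · 37 = 1073 (a product of primes ≡ 1 (mod 4)); a representation of m scales to one of n via (k·x)² + (k·y)² = k²(x² + y²). Each prime p ≡ 1 (mod 4) is itself a sum of two squares; find a² by testing p − a² for a perfect square:
  29: 29 − 1² = 28, 29 − 2² = 25 = 5² ⇒ 29 = 2² + 5².
  37: 37 − 1² = 36 = 6² ⇒ 37 = 1² + 6².
  Combine using the Brahmagupta–Fibonacci identity (a² + b²)(c² + d²) = (ac − bd)² + (ad + bc)² = (ac + bd)² + (ad − bc)²:
  29 · 37 = 1073: from (2² + 5²)(1² + 6²), take (2·1 − 5·6, 2·6 + 5·1) = (2 − 30, 12 + 5) = (-28, 17); dropping signs (only squares matter) gives (28, 17); check 28² + 17² = 784 + 289 = 1073 ✓.
  Scale by k = 3: (3·28, 3·17) = (84, 51).
Step 4: Order so x ≤ y and verify: 51² + 84² = 2601 + 7056 = 9657 = n. ✓

n = 9657 = 51² + 84² (one valid representation with x ≤ y).


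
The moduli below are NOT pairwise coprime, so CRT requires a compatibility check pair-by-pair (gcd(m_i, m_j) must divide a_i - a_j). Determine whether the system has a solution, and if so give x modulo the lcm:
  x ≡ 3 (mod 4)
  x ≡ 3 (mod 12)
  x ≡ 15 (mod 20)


Moduli 4, 12, 20 are not pairwise coprime, so CRT works modulo lcm(m_i) when all pairwise compatibility conditions hold.
Pairwise compatibility: gcd(m_i, m_j) must divide a_i - a_j for every pair.
Merge one congruence at a time:
  Start: x ≡ 3 (mod 4).
  Combine with x ≡ 3 (mod 12): gcd(4, 12) = 4; 3 - 3 = 0, which IS divisible by 4, so compatible.
    Write x = 3 + 4·t and substitute into x ≡ 3 (mod 12): 4·t ≡ 3 − 3 = 0 (mod 12).
    Divide the congruence (and modulus) by g = 4: 1·t ≡ 0 (mod 3).
    So t ≡ 0 (mod 3).
    Then x = 3 + 4·0 = 3, valid modulo lcm(4, 12) = 12: x ≡ 3 (mod 12).
  Combine with x ≡ 15 (mod 20): gcd(12, 20) = 4; 15 - 3 = 12, which IS divisible by 4, so compatible.
    Write x = 3 + 12·t and substitute into x ≡ 15 (mod 20): 12·t ≡ 15 − 3 = 12 (mod 20).
    Divide the congruence (and modulus) by g = 4: 3·t ≡ 3 (mod 5).
    The inverse of 3 mod 5 is 2 (since 3·2 = 6 = 1·5 + 1), so t ≡ 2·3 = 6 ≡ 1 (mod 5).
    Then x = 3 + 12·1 = 15, valid modulo lcm(12, 20) = 60: x ≡ 15 (mod 60).
Verify: 15 mod 4 = 3, 15 mod 12 = 3, 15 mod 20 = 15.

x ≡ 15 (mod 60).


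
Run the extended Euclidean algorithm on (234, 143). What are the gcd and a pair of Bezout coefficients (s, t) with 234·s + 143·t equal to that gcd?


Euclidean algorithm on (234, 143) — divide until remainder is 0:
  234 = 1 · 143 + 91
  143 = 1 · 91 + 52
  91 = 1 · 52 + 39
  52 = 1 · 39 + 13
  39 = 3 · 13 + 0
gcd(234, 143) = 13.
Track Bezout coefficients alongside the remainders: start with r₀ = 234 = a·1 + b·0 (s = 1, t = 0) and r₁ = 143 = a·0 + b·1 (s = 0, t = 1); each new remainder r_{k+1} = r_{k-1} − q_k·r_k inherits s_{k+1} = s_{k-1} − q_k·s_k, t_{k+1} = t_{k-1} − q_k·t_k, so r_k = a·s_k + b·t_k at every step:
  q = 1: r = 91, s = 1 − 1·0 = 1, t = 0 − 1·1 = -1  (check: 234·1 + 143·(-1) = 91)
  q = 1: r = 52, s = 0 − 1·1 = -1, t = 1 − 1·(-1) = 2  (check: 234·(-1) + 143·2 = 52)
  q = 1: r = 39, s = 1 − 1·(-1) = 2, t = -1 − 1·2 = -3  (check: 234·2 + 143·(-3) = 39)
  q = 1: r = 13, s = -1 − 1·2 = -3, t = 2 − 1·(-3) = 5  (check: 234·(-3) + 143·5 = 13)
The row with r = 13 (the gcd) gives the Bezout coefficients s = -3, t = 5.
Result: 234 · (-3) + 143 · (5) = 13.

gcd(234, 143) = 13; s = -3, t = 5 (check: 234·(-3) + 143·5 = 13).


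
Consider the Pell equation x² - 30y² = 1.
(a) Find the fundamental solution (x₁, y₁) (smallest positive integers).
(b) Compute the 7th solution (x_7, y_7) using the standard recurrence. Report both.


Step 1: Find the fundamental solution (x₁, y₁) of x² - 30y² = 1.
  Expand √30 as a continued fraction. a₀ = ⌊√30⌋ = 5; iterate m_{k+1} = d_k·a_k − m_k, d_{k+1} = (30 − m_{k+1}²)/d_k, a_{k+1} = ⌊(a₀ + m_{k+1})/d_{k+1}⌋ (starting m₀ = 0, d₀ = 1), with convergents p_k = a_k·p_{k-1} + p_{k-2}, q_k = a_k·q_{k-1} + q_{k-2} (p₋₁ = 1, q₋₁ = 0):
  k = 0: a₀ = 5; p₀/q₀ = 5/1; p₀² − 30·q₀² = 25 − 30 = -5.
  k = 1: m = 5, d = 5, a = ⌊(5 + 5)/5⌋ = 2; p/q = (2·5 + 1)/(2·1 + 0) = 11/2; p² − 30·q² = 121 − 120 = 1.
  The first convergent with p² − 30·q² = 1 gives the fundamental solution (x₁, y₁) = (11, 2).
Step 2: Apply the recurrence (x_{n+1}, y_{n+1}) = (x₁x_n + 30y₁y_n, x₁y_n + y₁x_n) repeatedly.
  From (x_1, y_1) = (11, 2): x_2 = 11·11 + 30·2·2 = 241; y_2 = 11·2 + 2·11 = 44.
  From (x_2, y_2) = (241, 44): x_3 = 11·241 + 30·2·44 = 5291; y_3 = 11·44 + 2·241 = 966.
  From (x_3, y_3) = (5291, 966): x_4 = 11·5291 + 30·2·966 = 116161; y_4 = 11·966 + 2·5291 = 21208.
  From (x_4, y_4) = (116161, 21208): x_5 = 11·116161 + 30·2·21208 = 2550251; y_5 = 11·21208 + 2·116161 = 465610.
  From (x_5, y_5) = (2550251, 465610): x_6 = 11·2550251 + 30·2·465610 = 55989361; y_6 = 11·465610 + 2·2550251 = 10222212.
  From (x_6, y_6) = (55989361, 10222212): x_7 = 11·55989361 + 30·2·10222212 = 1229215691; y_7 = 11·10222212 + 2·55989361 = 224423054.
Step 3: Verify x_7² - 30·y_7² = 1510971215000607481 - 1510971215000607480 = 1 (should be 1). ✓

(x_1, y_1) = (11, 2); (x_7, y_7) = (1229215691, 224423054).


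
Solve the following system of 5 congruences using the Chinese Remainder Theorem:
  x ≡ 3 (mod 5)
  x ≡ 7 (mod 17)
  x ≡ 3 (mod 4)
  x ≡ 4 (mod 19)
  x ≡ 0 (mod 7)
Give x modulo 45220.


Product of moduli M = 5 · 17 · 4 · 19 · 7 = 45220.
Merge one congruence at a time:
  Start: x ≡ 3 (mod 5).
  Combine with x ≡ 7 (mod 17); new modulus lcm = 85.
    Write x = 3 + 5·t and substitute into x ≡ 7 (mod 17): 5·t ≡ 7 − 3 = 4 (mod 17).
    The inverse of 5 mod 17 is 7 (since 5·7 = 35 = 2·17 + 1), so t ≡ 7·4 = 28 ≡ 11 (mod 17).
    Then x = 3 + 5·11 = 58, valid modulo lcm(5, 17) = 85: x ≡ 58 (mod 85).
  Combine with x ≡ 3 (mod 4); new modulus lcm = 340.
    Write x = 58 + 85·t and substitute into x ≡ 3 (mod 4): 85·t ≡ 3 − 58 = -55 (mod 4).
    Reduce coefficients mod 4: 1·t ≡ 1 (mod 4).
    So t ≡ 1 (mod 4).
    Then x = 58 + 85·1 = 143, valid modulo lcm(85, 4) = 340: x ≡ 143 (mod 340).
  Combine with x ≡ 4 (mod 19); new modulus lcm = 6460.
    Write x = 143 + 340·t and substitute into x ≡ 4 (mod 19): 340·t ≡ 4 − 143 = -139 (mod 19).
    Reduce coefficients mod 19: 17·t ≡ 13 (mod 19).
    The inverse of 17 mod 19 is 9 (since 17·9 = 153 = 8·19 + 1), so t ≡ 9·13 = 117 ≡ 3 (mod 19).
    Then x = 143 + 340·3 = 1163, valid modulo lcm(340, 19) = 6460: x ≡ 1163 (mod 6460).
  Combine with x ≡ 0 (mod 7); new modulus lcm = 45220.
    Write x = 1163 + 6460·t and substitute into x ≡ 0 (mod 7): 6460·t ≡ 0 − 1163 = -1163 (mod 7).
    Reduce coefficients mod 7: 6·t ≡ 6 (mod 7).
    The inverse of 6 mod 7 is 6 (since 6·6 = 36 = 5·7 + 1), so t ≡ 6·6 = 36 ≡ 1 (mod 7).
    Then x = 1163 + 6460·1 = 7623, valid modulo lcm(6460, 7) = 45220: x ≡ 7623 (mod 45220).
Verify against each original: 7623 mod 5 = 3, 7623 mod 17 = 7, 7623 mod 4 = 3, 7623 mod 19 = 4, 7623 mod 7 = 0.

x ≡ 7623 (mod 45220).


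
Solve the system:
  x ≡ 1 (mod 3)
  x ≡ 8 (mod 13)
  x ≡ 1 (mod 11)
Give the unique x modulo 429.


Moduli 3, 13, 11 are pairwise coprime; by CRT there is a unique solution modulo M = 3 · 13 · 11 = 429.
Solve pairwise, accumulating the modulus:
  Start with x ≡ 1 (mod 3).
  Combine with x ≡ 8 (mod 13): since gcd(3, 13) = 1, we get a unique residue mod 39.
    Write x = 1 + 3·t and substitute into x ≡ 8 (mod 13): 3·t ≡ 8 − 1 = 7 (mod 13).
    The inverse of 3 mod 13 is 9 (since 3·9 = 27 = 2·13 + 1), so t ≡ 9·7 = 63 ≡ 11 (mod 13).
    Then x = 1 + 3·11 = 34, valid modulo lcm(3, 13) = 39: x ≡ 34 (mod 39).
  Combine with x ≡ 1 (mod 11): since gcd(39, 11) = 1, we get a unique residue mod 429.
    Write x = 34 + 39·t and substitute into x ≡ 1 (mod 11): 39·t ≡ 1 − 34 = -33 (mod 11).
    Reduce coefficients mod 11: 6·t ≡ 0 (mod 11).
    The inverse of 6 mod 11 is 2 (since 6·2 = 12 = 1·11 + 1), so t ≡ 2·0 = 0 ≡ 0 (mod 11).
    Then x = 34 + 39·0 = 34, valid modulo lcm(39, 11) = 429: x ≡ 34 (mod 429).
Verify: 34 mod 3 = 1 ✓, 34 mod 13 = 8 ✓, 34 mod 11 = 1 ✓.

x ≡ 34 (mod 429).


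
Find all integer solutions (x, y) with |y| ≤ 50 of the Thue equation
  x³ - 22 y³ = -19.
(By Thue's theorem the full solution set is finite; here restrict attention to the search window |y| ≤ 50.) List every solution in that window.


The equation is x³ - 22y³ = -19. For fixed y, x³ = 22·y³ − 19, so a solution requires the RHS to be a perfect cube.
Strategy: iterate y from -50 to 50, compute RHS = 22·y³ − 19, and check whether it is a (positive or negative) perfect cube.
Check small values of y:
  y = 0: RHS = -19 is not a perfect cube.
  y = 1: RHS = 3 is not a perfect cube.
  y = -1: RHS = -41 is not a perfect cube.
  y = 2: RHS = 157 is not a perfect cube.
  y = -2: RHS = -195 is not a perfect cube.
  y = 3: RHS = 575 is not a perfect cube.
  y = -3: RHS = -613 is not a perfect cube.
Continuing the search up to |y| = 50 finds no solutions either.
No (x, y) in the scanned range satisfies the equation.

No integer solutions with |y| ≤ 50.


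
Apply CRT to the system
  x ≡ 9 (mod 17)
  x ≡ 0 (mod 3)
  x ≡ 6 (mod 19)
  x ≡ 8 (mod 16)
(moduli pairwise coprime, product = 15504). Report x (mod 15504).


Product of moduli M = 17 · 3 · 19 · 16 = 15504.
Merge one congruence at a time:
  Start: x ≡ 9 (mod 17).
  Combine with x ≡ 0 (mod 3); new modulus lcm = 51.
    Write x = 9 + 17·t and substitute into x ≡ 0 (mod 3): 17·t ≡ 0 − 9 = -9 (mod 3).
    Reduce coefficients mod 3: 2·t ≡ 0 (mod 3).
    The inverse of 2 mod 3 is 2 (since 2·2 = 4 = 1·3 + 1), so t ≡ 2·0 = 0 ≡ 0 (mod 3).
    Then x = 9 + 17·0 = 9, valid modulo lcm(17, 3) = 51: x ≡ 9 (mod 51).
  Combine with x ≡ 6 (mod 19); new modulus lcm = 969.
    Write x = 9 + 51·t and substitute into x ≡ 6 (mod 19): 51·t ≡ 6 − 9 = -3 (mod 19).
    Reduce coefficients mod 19: 13·t ≡ 16 (mod 19).
    The inverse of 13 mod 19 is 3 (since 13·3 = 39 = 2·19 + 1), so t ≡ 3·16 = 48 ≡ 10 (mod 19).
    Then x = 9 + 51·10 = 519, valid modulo lcm(51, 19) = 969: x ≡ 519 (mod 969).
  Combine with x ≡ 8 (mod 16); new modulus lcm = 15504.
    Write x = 519 + 969·t and substitute into x ≡ 8 (mod 16): 969·t ≡ 8 − 519 = -511 (mod 16).
    Reduce coefficients mod 16: 9·t ≡ 1 (mod 16).
    The inverse of 9 mod 16 is 9 (since 9·9 = 81 = 5·16 + 1), so t ≡ 9·1 = 9 ≡ 9 (mod 16).
    Then x = 519 + 969·9 = 9240, valid modulo lcm(969, 16) = 15504: x ≡ 9240 (mod 15504).
Verify against each original: 9240 mod 17 = 9, 9240 mod 3 = 0, 9240 mod 19 = 6, 9240 mod 16 = 8.

x ≡ 9240 (mod 15504).


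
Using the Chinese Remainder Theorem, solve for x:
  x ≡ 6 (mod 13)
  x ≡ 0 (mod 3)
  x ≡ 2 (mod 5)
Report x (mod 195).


Moduli 13, 3, 5 are pairwise coprime; by CRT there is a unique solution modulo M = 13 · 3 · 5 = 195.
Solve pairwise, accumulating the modulus:
  Start with x ≡ 6 (mod 13).
  Combine with x ≡ 0 (mod 3): since gcd(13, 3) = 1, we get a unique residue mod 39.
    Write x = 6 + 13·t and substitute into x ≡ 0 (mod 3): 13·t ≡ 0 − 6 = -6 (mod 3).
    Reduce coefficients mod 3: 1·t ≡ 0 (mod 3).
    So t ≡ 0 (mod 3).
    Then x = 6 + 13·0 = 6, valid modulo lcm(13, 3) = 39: x ≡ 6 (mod 39).
  Combine with x ≡ 2 (mod 5): since gcd(39, 5) = 1, we get a unique residue mod 195.
    Write x = 6 + 39·t and substitute into x ≡ 2 (mod 5): 39·t ≡ 2 − 6 = -4 (mod 5).
    Reduce coefficients mod 5: 4·t ≡ 1 (mod 5).
    The inverse of 4 mod 5 is 4 (since 4·4 = 16 = 3·5 + 1), so t ≡ 4·1 = 4 ≡ 4 (mod 5).
    Then x = 6 + 39·4 = 162, valid modulo lcm(39, 5) = 195: x ≡ 162 (mod 195).
Verify: 162 mod 13 = 6 ✓, 162 mod 3 = 0 ✓, 162 mod 5 = 2 ✓.

x ≡ 162 (mod 195).


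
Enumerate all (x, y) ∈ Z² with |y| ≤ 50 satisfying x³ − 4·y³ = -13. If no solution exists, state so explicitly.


The equation is x³ - 4y³ = -13. For fixed y, x³ = 4·y³ − 13, so a solution requires the RHS to be a perfect cube.
Strategy: iterate y from -50 to 50, compute RHS = 4·y³ − 13, and check whether it is a (positive or negative) perfect cube.
Check small values of y:
  y = 0: RHS = -13 is not a perfect cube.
  y = 1: RHS = -9 is not a perfect cube.
  y = -1: RHS = -17 is not a perfect cube.
  y = 2: RHS = 19 is not a perfect cube.
  y = -2: RHS = -45 is not a perfect cube.
  y = 3: RHS = 95 is not a perfect cube.
  y = -3: RHS = -121 is not a perfect cube.
Continuing the search up to |y| = 50 finds no solutions either.
No (x, y) in the scanned range satisfies the equation.

No integer solutions with |y| ≤ 50.


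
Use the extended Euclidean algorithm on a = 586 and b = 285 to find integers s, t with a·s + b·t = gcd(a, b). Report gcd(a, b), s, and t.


Euclidean algorithm on (586, 285) — divide until remainder is 0:
  586 = 2 · 285 + 16
  285 = 17 · 16 + 13
  16 = 1 · 13 + 3
  13 = 4 · 3 + 1
  3 = 3 · 1 + 0
gcd(586, 285) = 1.
Track Bezout coefficients alongside the remainders: start with r₀ = 586 = a·1 + b·0 (s = 1, t = 0) and r₁ = 285 = a·0 + b·1 (s = 0, t = 1); each new remainder r_{k+1} = r_{k-1} − q_k·r_k inherits s_{k+1} = s_{k-1} − q_k·s_k, t_{k+1} = t_{k-1} − q_k·t_k, so r_k = a·s_k + b·t_k at every step:
  q = 2: r = 16, s = 1 − 2·0 = 1, t = 0 − 2·1 = -2  (check: 586·1 + 285·(-2) = 16)
  q = 17: r = 13, s = 0 − 17·1 = -17, t = 1 − 17·(-2) = 35  (check: 586·(-17) + 285·35 = 13)
  q = 1: r = 3, s = 1 − 1·(-17) = 18, t = -2 − 1·35 = -37  (check: 586·18 + 285·(-37) = 3)
  q = 4: r = 1, s = -17 − 4·18 = -89, t = 35 − 4·(-37) = 183  (check: 586·(-89) + 285·183 = 1)
The row with r = 1 (the gcd) gives the Bezout coefficients s = -89, t = 183.
Result: 586 · (-89) + 285 · (183) = 1.

gcd(586, 285) = 1; s = -89, t = 183 (check: 586·(-89) + 285·183 = 1).


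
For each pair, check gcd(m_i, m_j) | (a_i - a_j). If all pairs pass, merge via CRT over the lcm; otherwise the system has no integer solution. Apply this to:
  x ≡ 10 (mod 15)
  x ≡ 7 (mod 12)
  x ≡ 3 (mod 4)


Moduli 15, 12, 4 are not pairwise coprime, so CRT works modulo lcm(m_i) when all pairwise compatibility conditions hold.
Pairwise compatibility: gcd(m_i, m_j) must divide a_i - a_j for every pair.
Merge one congruence at a time:
  Start: x ≡ 10 (mod 15).
  Combine with x ≡ 7 (mod 12): gcd(15, 12) = 3; 7 - 10 = -3, which IS divisible by 3, so compatible.
    Write x = 10 + 15·t and substitute into x ≡ 7 (mod 12): 15·t ≡ 7 − 10 = -3 (mod 12).
    Divide the congruence (and modulus) by g = 3: 5·t ≡ -1 (mod 4).
    Reduce coefficients mod 4: 1·t ≡ 3 (mod 4).
    So t ≡ 3 (mod 4).
    Then x = 10 + 15·3 = 55, valid modulo lcm(15, 12) = 60: x ≡ 55 (mod 60).
  Combine with x ≡ 3 (mod 4): gcd(60, 4) = 4; 3 - 55 = -52, which IS divisible by 4, so compatible.
    Write x = 55 + 60·t and substitute into x ≡ 3 (mod 4): 60·t ≡ 3 − 55 = -52 (mod 4).
    Divide the congruence (and modulus) by g = 4: 15·t ≡ -13 (mod 1).
    Modulo 1 every t works; take t = 0.
    Then x = 55 + 60·0 = 55, valid modulo lcm(60, 4) = 60: x ≡ 55 (mod 60).
Verify: 55 mod 15 = 10, 55 mod 12 = 7, 55 mod 4 = 3.

x ≡ 55 (mod 60).


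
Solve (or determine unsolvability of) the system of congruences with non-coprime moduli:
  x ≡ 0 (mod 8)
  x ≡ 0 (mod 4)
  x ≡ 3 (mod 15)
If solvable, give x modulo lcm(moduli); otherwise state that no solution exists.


Moduli 8, 4, 15 are not pairwise coprime, so CRT works modulo lcm(m_i) when all pairwise compatibility conditions hold.
Pairwise compatibility: gcd(m_i, m_j) must divide a_i - a_j for every pair.
Merge one congruence at a time:
  Start: x ≡ 0 (mod 8).
  Combine with x ≡ 0 (mod 4): gcd(8, 4) = 4; 0 - 0 = 0, which IS divisible by 4, so compatible.
    Write x = 0 + 8·t and substitute into x ≡ 0 (mod 4): 8·t ≡ 0 − 0 = 0 (mod 4).
    Divide the congruence (and modulus) by g = 4: 2·t ≡ 0 (mod 1).
    Modulo 1 every t works; take t = 0.
    Then x = 0 + 8·0 = 0, valid modulo lcm(8, 4) = 8: x ≡ 0 (mod 8).
  Combine with x ≡ 3 (mod 15): gcd(8, 15) = 1; 3 - 0 = 3, which IS divisible by 1, so compatible.
    Write x = 0 + 8·t and substitute into x ≡ 3 (mod 15): 8·t ≡ 3 − 0 = 3 (mod 15).
    The inverse of 8 mod 15 is 2 (since 8·2 = 16 = 1·15 + 1), so t ≡ 2·3 = 6 ≡ 6 (mod 15).
    Then x = 0 + 8·6 = 48, valid modulo lcm(8, 15) = 120: x ≡ 48 (mod 120).
Verify: 48 mod 8 = 0, 48 mod 4 = 0, 48 mod 15 = 3.

x ≡ 48 (mod 120).
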